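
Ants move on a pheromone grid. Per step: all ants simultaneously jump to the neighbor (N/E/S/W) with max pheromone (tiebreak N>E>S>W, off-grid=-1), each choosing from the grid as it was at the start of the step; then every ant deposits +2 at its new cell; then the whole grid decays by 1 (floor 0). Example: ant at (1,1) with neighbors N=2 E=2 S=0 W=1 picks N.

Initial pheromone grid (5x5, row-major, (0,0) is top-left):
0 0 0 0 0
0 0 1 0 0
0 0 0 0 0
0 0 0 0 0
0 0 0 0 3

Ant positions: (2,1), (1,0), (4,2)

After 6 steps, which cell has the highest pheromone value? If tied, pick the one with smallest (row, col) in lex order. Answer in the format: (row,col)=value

Answer: (0,1)=9

Derivation:
Step 1: ant0:(2,1)->N->(1,1) | ant1:(1,0)->N->(0,0) | ant2:(4,2)->N->(3,2)
  grid max=2 at (4,4)
Step 2: ant0:(1,1)->N->(0,1) | ant1:(0,0)->E->(0,1) | ant2:(3,2)->N->(2,2)
  grid max=3 at (0,1)
Step 3: ant0:(0,1)->E->(0,2) | ant1:(0,1)->E->(0,2) | ant2:(2,2)->N->(1,2)
  grid max=3 at (0,2)
Step 4: ant0:(0,2)->W->(0,1) | ant1:(0,2)->W->(0,1) | ant2:(1,2)->N->(0,2)
  grid max=5 at (0,1)
Step 5: ant0:(0,1)->E->(0,2) | ant1:(0,1)->E->(0,2) | ant2:(0,2)->W->(0,1)
  grid max=7 at (0,2)
Step 6: ant0:(0,2)->W->(0,1) | ant1:(0,2)->W->(0,1) | ant2:(0,1)->E->(0,2)
  grid max=9 at (0,1)
Final grid:
  0 9 8 0 0
  0 0 0 0 0
  0 0 0 0 0
  0 0 0 0 0
  0 0 0 0 0
Max pheromone 9 at (0,1)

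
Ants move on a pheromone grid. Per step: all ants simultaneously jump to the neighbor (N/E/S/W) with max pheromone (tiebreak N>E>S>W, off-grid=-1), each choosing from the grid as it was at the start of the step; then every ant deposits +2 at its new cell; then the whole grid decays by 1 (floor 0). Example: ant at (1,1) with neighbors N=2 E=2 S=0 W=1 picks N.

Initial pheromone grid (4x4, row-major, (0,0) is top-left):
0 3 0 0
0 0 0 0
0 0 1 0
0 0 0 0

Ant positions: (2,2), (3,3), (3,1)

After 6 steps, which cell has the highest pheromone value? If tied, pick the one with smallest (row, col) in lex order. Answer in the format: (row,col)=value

Answer: (0,2)=7

Derivation:
Step 1: ant0:(2,2)->N->(1,2) | ant1:(3,3)->N->(2,3) | ant2:(3,1)->N->(2,1)
  grid max=2 at (0,1)
Step 2: ant0:(1,2)->N->(0,2) | ant1:(2,3)->N->(1,3) | ant2:(2,1)->N->(1,1)
  grid max=1 at (0,1)
Step 3: ant0:(0,2)->W->(0,1) | ant1:(1,3)->N->(0,3) | ant2:(1,1)->N->(0,1)
  grid max=4 at (0,1)
Step 4: ant0:(0,1)->E->(0,2) | ant1:(0,3)->S->(1,3) | ant2:(0,1)->E->(0,2)
  grid max=3 at (0,1)
Step 5: ant0:(0,2)->W->(0,1) | ant1:(1,3)->N->(0,3) | ant2:(0,2)->W->(0,1)
  grid max=6 at (0,1)
Step 6: ant0:(0,1)->E->(0,2) | ant1:(0,3)->W->(0,2) | ant2:(0,1)->E->(0,2)
  grid max=7 at (0,2)
Final grid:
  0 5 7 0
  0 0 0 0
  0 0 0 0
  0 0 0 0
Max pheromone 7 at (0,2)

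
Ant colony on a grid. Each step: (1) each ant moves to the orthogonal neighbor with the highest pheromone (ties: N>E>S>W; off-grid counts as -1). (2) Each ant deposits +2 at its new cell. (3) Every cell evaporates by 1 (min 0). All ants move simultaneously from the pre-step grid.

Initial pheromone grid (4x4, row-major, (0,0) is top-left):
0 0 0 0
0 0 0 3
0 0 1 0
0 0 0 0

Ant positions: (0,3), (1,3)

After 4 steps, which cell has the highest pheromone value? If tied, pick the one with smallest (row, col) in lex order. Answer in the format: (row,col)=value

Answer: (1,3)=7

Derivation:
Step 1: ant0:(0,3)->S->(1,3) | ant1:(1,3)->N->(0,3)
  grid max=4 at (1,3)
Step 2: ant0:(1,3)->N->(0,3) | ant1:(0,3)->S->(1,3)
  grid max=5 at (1,3)
Step 3: ant0:(0,3)->S->(1,3) | ant1:(1,3)->N->(0,3)
  grid max=6 at (1,3)
Step 4: ant0:(1,3)->N->(0,3) | ant1:(0,3)->S->(1,3)
  grid max=7 at (1,3)
Final grid:
  0 0 0 4
  0 0 0 7
  0 0 0 0
  0 0 0 0
Max pheromone 7 at (1,3)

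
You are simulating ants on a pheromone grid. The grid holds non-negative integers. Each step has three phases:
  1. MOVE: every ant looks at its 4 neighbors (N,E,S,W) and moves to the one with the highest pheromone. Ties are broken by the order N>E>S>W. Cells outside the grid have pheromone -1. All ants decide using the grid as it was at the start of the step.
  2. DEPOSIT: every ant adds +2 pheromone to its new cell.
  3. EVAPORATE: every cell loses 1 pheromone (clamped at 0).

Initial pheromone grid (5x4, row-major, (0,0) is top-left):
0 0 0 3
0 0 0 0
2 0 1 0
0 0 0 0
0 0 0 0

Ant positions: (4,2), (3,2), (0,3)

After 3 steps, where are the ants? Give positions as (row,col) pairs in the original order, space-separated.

Step 1: ant0:(4,2)->N->(3,2) | ant1:(3,2)->N->(2,2) | ant2:(0,3)->S->(1,3)
  grid max=2 at (0,3)
Step 2: ant0:(3,2)->N->(2,2) | ant1:(2,2)->S->(3,2) | ant2:(1,3)->N->(0,3)
  grid max=3 at (0,3)
Step 3: ant0:(2,2)->S->(3,2) | ant1:(3,2)->N->(2,2) | ant2:(0,3)->S->(1,3)
  grid max=4 at (2,2)

(3,2) (2,2) (1,3)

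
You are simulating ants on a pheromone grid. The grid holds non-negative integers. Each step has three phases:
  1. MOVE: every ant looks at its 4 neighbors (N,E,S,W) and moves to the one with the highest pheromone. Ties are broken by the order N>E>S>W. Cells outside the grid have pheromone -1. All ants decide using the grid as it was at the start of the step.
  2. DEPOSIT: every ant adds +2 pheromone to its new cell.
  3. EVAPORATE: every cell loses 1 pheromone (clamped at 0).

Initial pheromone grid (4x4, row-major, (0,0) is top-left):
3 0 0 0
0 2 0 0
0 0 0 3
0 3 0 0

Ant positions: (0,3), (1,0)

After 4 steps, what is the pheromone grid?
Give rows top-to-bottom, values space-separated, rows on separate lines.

After step 1: ants at (1,3),(0,0)
  4 0 0 0
  0 1 0 1
  0 0 0 2
  0 2 0 0
After step 2: ants at (2,3),(0,1)
  3 1 0 0
  0 0 0 0
  0 0 0 3
  0 1 0 0
After step 3: ants at (1,3),(0,0)
  4 0 0 0
  0 0 0 1
  0 0 0 2
  0 0 0 0
After step 4: ants at (2,3),(0,1)
  3 1 0 0
  0 0 0 0
  0 0 0 3
  0 0 0 0

3 1 0 0
0 0 0 0
0 0 0 3
0 0 0 0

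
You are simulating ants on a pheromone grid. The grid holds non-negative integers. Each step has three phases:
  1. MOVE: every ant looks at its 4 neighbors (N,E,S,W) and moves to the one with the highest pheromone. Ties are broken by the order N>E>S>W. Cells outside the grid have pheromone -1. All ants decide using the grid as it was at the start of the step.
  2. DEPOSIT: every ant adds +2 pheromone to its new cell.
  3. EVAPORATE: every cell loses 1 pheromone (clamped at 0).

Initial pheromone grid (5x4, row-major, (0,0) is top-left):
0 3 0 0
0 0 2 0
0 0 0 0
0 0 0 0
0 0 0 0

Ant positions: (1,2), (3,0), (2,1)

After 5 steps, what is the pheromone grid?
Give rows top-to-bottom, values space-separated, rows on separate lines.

After step 1: ants at (0,2),(2,0),(1,1)
  0 2 1 0
  0 1 1 0
  1 0 0 0
  0 0 0 0
  0 0 0 0
After step 2: ants at (0,1),(1,0),(0,1)
  0 5 0 0
  1 0 0 0
  0 0 0 0
  0 0 0 0
  0 0 0 0
After step 3: ants at (0,2),(0,0),(0,2)
  1 4 3 0
  0 0 0 0
  0 0 0 0
  0 0 0 0
  0 0 0 0
After step 4: ants at (0,1),(0,1),(0,1)
  0 9 2 0
  0 0 0 0
  0 0 0 0
  0 0 0 0
  0 0 0 0
After step 5: ants at (0,2),(0,2),(0,2)
  0 8 7 0
  0 0 0 0
  0 0 0 0
  0 0 0 0
  0 0 0 0

0 8 7 0
0 0 0 0
0 0 0 0
0 0 0 0
0 0 0 0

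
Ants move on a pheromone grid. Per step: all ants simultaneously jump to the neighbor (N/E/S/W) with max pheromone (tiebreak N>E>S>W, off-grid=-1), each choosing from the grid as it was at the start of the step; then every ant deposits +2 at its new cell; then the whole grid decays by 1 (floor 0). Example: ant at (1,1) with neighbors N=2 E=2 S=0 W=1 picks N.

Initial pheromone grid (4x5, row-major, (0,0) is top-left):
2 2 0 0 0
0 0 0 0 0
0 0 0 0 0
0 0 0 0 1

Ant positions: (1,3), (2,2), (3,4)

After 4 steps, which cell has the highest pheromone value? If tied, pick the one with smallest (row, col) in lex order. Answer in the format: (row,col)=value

Step 1: ant0:(1,3)->N->(0,3) | ant1:(2,2)->N->(1,2) | ant2:(3,4)->N->(2,4)
  grid max=1 at (0,0)
Step 2: ant0:(0,3)->E->(0,4) | ant1:(1,2)->N->(0,2) | ant2:(2,4)->N->(1,4)
  grid max=1 at (0,2)
Step 3: ant0:(0,4)->S->(1,4) | ant1:(0,2)->E->(0,3) | ant2:(1,4)->N->(0,4)
  grid max=2 at (0,4)
Step 4: ant0:(1,4)->N->(0,4) | ant1:(0,3)->E->(0,4) | ant2:(0,4)->S->(1,4)
  grid max=5 at (0,4)
Final grid:
  0 0 0 0 5
  0 0 0 0 3
  0 0 0 0 0
  0 0 0 0 0
Max pheromone 5 at (0,4)

Answer: (0,4)=5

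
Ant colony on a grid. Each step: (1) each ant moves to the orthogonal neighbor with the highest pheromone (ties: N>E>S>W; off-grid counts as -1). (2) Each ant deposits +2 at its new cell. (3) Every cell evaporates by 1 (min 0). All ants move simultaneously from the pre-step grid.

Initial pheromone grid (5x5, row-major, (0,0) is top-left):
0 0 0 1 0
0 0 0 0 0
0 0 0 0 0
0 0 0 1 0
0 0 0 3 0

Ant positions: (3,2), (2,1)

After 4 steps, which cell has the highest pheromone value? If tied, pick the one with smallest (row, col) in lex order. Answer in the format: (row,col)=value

Step 1: ant0:(3,2)->E->(3,3) | ant1:(2,1)->N->(1,1)
  grid max=2 at (3,3)
Step 2: ant0:(3,3)->S->(4,3) | ant1:(1,1)->N->(0,1)
  grid max=3 at (4,3)
Step 3: ant0:(4,3)->N->(3,3) | ant1:(0,1)->E->(0,2)
  grid max=2 at (3,3)
Step 4: ant0:(3,3)->S->(4,3) | ant1:(0,2)->E->(0,3)
  grid max=3 at (4,3)
Final grid:
  0 0 0 1 0
  0 0 0 0 0
  0 0 0 0 0
  0 0 0 1 0
  0 0 0 3 0
Max pheromone 3 at (4,3)

Answer: (4,3)=3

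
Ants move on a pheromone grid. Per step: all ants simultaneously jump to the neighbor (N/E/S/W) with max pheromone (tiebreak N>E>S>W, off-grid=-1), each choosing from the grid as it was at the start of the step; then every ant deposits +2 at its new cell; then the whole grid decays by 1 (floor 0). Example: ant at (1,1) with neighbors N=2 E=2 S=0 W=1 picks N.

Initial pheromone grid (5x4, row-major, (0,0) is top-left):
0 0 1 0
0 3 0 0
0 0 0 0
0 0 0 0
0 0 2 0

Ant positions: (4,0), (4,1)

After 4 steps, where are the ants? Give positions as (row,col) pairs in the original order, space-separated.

Step 1: ant0:(4,0)->N->(3,0) | ant1:(4,1)->E->(4,2)
  grid max=3 at (4,2)
Step 2: ant0:(3,0)->N->(2,0) | ant1:(4,2)->N->(3,2)
  grid max=2 at (4,2)
Step 3: ant0:(2,0)->N->(1,0) | ant1:(3,2)->S->(4,2)
  grid max=3 at (4,2)
Step 4: ant0:(1,0)->N->(0,0) | ant1:(4,2)->N->(3,2)
  grid max=2 at (4,2)

(0,0) (3,2)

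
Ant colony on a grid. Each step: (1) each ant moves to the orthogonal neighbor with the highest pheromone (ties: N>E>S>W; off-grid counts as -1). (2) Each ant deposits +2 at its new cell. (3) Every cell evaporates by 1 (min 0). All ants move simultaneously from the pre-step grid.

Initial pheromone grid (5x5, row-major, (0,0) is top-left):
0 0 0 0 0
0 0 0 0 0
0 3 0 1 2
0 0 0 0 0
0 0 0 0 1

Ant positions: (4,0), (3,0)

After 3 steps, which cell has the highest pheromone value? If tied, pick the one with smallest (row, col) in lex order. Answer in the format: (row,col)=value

Step 1: ant0:(4,0)->N->(3,0) | ant1:(3,0)->N->(2,0)
  grid max=2 at (2,1)
Step 2: ant0:(3,0)->N->(2,0) | ant1:(2,0)->E->(2,1)
  grid max=3 at (2,1)
Step 3: ant0:(2,0)->E->(2,1) | ant1:(2,1)->W->(2,0)
  grid max=4 at (2,1)
Final grid:
  0 0 0 0 0
  0 0 0 0 0
  3 4 0 0 0
  0 0 0 0 0
  0 0 0 0 0
Max pheromone 4 at (2,1)

Answer: (2,1)=4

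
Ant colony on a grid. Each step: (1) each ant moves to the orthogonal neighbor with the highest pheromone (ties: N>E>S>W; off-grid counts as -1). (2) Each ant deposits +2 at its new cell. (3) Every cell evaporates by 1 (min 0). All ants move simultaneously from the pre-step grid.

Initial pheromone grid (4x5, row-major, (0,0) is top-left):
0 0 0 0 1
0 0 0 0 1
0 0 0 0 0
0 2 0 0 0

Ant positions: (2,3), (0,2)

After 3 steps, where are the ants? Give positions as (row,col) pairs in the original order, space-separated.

Step 1: ant0:(2,3)->N->(1,3) | ant1:(0,2)->E->(0,3)
  grid max=1 at (0,3)
Step 2: ant0:(1,3)->N->(0,3) | ant1:(0,3)->S->(1,3)
  grid max=2 at (0,3)
Step 3: ant0:(0,3)->S->(1,3) | ant1:(1,3)->N->(0,3)
  grid max=3 at (0,3)

(1,3) (0,3)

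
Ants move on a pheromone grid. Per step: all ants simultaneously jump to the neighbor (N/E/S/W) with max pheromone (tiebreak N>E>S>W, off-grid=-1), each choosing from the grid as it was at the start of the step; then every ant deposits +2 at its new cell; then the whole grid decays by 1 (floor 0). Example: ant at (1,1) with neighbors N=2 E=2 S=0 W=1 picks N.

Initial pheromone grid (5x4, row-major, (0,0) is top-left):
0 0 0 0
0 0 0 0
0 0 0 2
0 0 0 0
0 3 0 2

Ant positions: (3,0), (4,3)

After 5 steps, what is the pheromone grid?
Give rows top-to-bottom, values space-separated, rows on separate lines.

After step 1: ants at (2,0),(3,3)
  0 0 0 0
  0 0 0 0
  1 0 0 1
  0 0 0 1
  0 2 0 1
After step 2: ants at (1,0),(2,3)
  0 0 0 0
  1 0 0 0
  0 0 0 2
  0 0 0 0
  0 1 0 0
After step 3: ants at (0,0),(1,3)
  1 0 0 0
  0 0 0 1
  0 0 0 1
  0 0 0 0
  0 0 0 0
After step 4: ants at (0,1),(2,3)
  0 1 0 0
  0 0 0 0
  0 0 0 2
  0 0 0 0
  0 0 0 0
After step 5: ants at (0,2),(1,3)
  0 0 1 0
  0 0 0 1
  0 0 0 1
  0 0 0 0
  0 0 0 0

0 0 1 0
0 0 0 1
0 0 0 1
0 0 0 0
0 0 0 0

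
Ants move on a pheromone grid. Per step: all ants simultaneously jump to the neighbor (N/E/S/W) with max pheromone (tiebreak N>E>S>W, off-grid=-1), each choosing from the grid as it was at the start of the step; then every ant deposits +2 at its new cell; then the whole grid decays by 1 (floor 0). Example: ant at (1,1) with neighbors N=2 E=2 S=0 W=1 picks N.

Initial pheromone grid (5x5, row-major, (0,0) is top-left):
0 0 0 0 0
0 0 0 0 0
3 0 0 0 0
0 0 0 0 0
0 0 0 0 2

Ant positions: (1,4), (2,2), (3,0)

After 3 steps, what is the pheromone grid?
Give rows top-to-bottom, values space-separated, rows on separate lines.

After step 1: ants at (0,4),(1,2),(2,0)
  0 0 0 0 1
  0 0 1 0 0
  4 0 0 0 0
  0 0 0 0 0
  0 0 0 0 1
After step 2: ants at (1,4),(0,2),(1,0)
  0 0 1 0 0
  1 0 0 0 1
  3 0 0 0 0
  0 0 0 0 0
  0 0 0 0 0
After step 3: ants at (0,4),(0,3),(2,0)
  0 0 0 1 1
  0 0 0 0 0
  4 0 0 0 0
  0 0 0 0 0
  0 0 0 0 0

0 0 0 1 1
0 0 0 0 0
4 0 0 0 0
0 0 0 0 0
0 0 0 0 0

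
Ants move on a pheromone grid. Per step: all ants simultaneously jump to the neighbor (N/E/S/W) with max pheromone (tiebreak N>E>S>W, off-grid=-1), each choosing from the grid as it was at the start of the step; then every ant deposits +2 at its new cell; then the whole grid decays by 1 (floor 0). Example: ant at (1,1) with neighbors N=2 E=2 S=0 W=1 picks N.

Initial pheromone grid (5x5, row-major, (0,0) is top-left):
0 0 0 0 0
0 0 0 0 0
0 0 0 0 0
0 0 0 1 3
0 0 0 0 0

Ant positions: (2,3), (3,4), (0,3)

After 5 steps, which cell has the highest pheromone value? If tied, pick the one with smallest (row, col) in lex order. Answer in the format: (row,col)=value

Answer: (3,3)=8

Derivation:
Step 1: ant0:(2,3)->S->(3,3) | ant1:(3,4)->W->(3,3) | ant2:(0,3)->E->(0,4)
  grid max=4 at (3,3)
Step 2: ant0:(3,3)->E->(3,4) | ant1:(3,3)->E->(3,4) | ant2:(0,4)->S->(1,4)
  grid max=5 at (3,4)
Step 3: ant0:(3,4)->W->(3,3) | ant1:(3,4)->W->(3,3) | ant2:(1,4)->N->(0,4)
  grid max=6 at (3,3)
Step 4: ant0:(3,3)->E->(3,4) | ant1:(3,3)->E->(3,4) | ant2:(0,4)->S->(1,4)
  grid max=7 at (3,4)
Step 5: ant0:(3,4)->W->(3,3) | ant1:(3,4)->W->(3,3) | ant2:(1,4)->N->(0,4)
  grid max=8 at (3,3)
Final grid:
  0 0 0 0 1
  0 0 0 0 0
  0 0 0 0 0
  0 0 0 8 6
  0 0 0 0 0
Max pheromone 8 at (3,3)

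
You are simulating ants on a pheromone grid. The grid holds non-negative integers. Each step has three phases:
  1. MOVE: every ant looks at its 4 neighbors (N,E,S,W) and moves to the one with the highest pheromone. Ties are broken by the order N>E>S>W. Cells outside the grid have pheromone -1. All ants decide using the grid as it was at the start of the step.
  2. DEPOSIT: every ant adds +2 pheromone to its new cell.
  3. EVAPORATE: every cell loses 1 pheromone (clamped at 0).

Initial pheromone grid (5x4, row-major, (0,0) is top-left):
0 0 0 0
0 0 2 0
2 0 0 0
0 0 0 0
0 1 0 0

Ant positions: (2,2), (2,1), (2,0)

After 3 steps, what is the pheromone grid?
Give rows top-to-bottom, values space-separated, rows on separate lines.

After step 1: ants at (1,2),(2,0),(1,0)
  0 0 0 0
  1 0 3 0
  3 0 0 0
  0 0 0 0
  0 0 0 0
After step 2: ants at (0,2),(1,0),(2,0)
  0 0 1 0
  2 0 2 0
  4 0 0 0
  0 0 0 0
  0 0 0 0
After step 3: ants at (1,2),(2,0),(1,0)
  0 0 0 0
  3 0 3 0
  5 0 0 0
  0 0 0 0
  0 0 0 0

0 0 0 0
3 0 3 0
5 0 0 0
0 0 0 0
0 0 0 0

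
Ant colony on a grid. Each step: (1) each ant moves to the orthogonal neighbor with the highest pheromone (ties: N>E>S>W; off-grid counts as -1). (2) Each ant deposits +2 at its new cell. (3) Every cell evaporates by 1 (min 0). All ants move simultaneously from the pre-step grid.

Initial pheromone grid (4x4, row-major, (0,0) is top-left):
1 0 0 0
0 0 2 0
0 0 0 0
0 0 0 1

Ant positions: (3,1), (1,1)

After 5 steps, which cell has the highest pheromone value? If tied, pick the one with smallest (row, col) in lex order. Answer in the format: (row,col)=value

Step 1: ant0:(3,1)->N->(2,1) | ant1:(1,1)->E->(1,2)
  grid max=3 at (1,2)
Step 2: ant0:(2,1)->N->(1,1) | ant1:(1,2)->N->(0,2)
  grid max=2 at (1,2)
Step 3: ant0:(1,1)->E->(1,2) | ant1:(0,2)->S->(1,2)
  grid max=5 at (1,2)
Step 4: ant0:(1,2)->N->(0,2) | ant1:(1,2)->N->(0,2)
  grid max=4 at (1,2)
Step 5: ant0:(0,2)->S->(1,2) | ant1:(0,2)->S->(1,2)
  grid max=7 at (1,2)
Final grid:
  0 0 2 0
  0 0 7 0
  0 0 0 0
  0 0 0 0
Max pheromone 7 at (1,2)

Answer: (1,2)=7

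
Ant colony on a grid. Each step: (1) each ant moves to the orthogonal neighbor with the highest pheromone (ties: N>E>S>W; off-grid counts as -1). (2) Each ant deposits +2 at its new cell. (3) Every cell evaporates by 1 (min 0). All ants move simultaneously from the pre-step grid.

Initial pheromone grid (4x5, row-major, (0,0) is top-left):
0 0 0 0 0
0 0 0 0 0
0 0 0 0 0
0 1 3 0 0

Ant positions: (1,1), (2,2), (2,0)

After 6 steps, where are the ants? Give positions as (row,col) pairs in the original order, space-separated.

Step 1: ant0:(1,1)->N->(0,1) | ant1:(2,2)->S->(3,2) | ant2:(2,0)->N->(1,0)
  grid max=4 at (3,2)
Step 2: ant0:(0,1)->E->(0,2) | ant1:(3,2)->N->(2,2) | ant2:(1,0)->N->(0,0)
  grid max=3 at (3,2)
Step 3: ant0:(0,2)->E->(0,3) | ant1:(2,2)->S->(3,2) | ant2:(0,0)->E->(0,1)
  grid max=4 at (3,2)
Step 4: ant0:(0,3)->E->(0,4) | ant1:(3,2)->N->(2,2) | ant2:(0,1)->E->(0,2)
  grid max=3 at (3,2)
Step 5: ant0:(0,4)->S->(1,4) | ant1:(2,2)->S->(3,2) | ant2:(0,2)->E->(0,3)
  grid max=4 at (3,2)
Step 6: ant0:(1,4)->N->(0,4) | ant1:(3,2)->N->(2,2) | ant2:(0,3)->E->(0,4)
  grid max=3 at (0,4)

(0,4) (2,2) (0,4)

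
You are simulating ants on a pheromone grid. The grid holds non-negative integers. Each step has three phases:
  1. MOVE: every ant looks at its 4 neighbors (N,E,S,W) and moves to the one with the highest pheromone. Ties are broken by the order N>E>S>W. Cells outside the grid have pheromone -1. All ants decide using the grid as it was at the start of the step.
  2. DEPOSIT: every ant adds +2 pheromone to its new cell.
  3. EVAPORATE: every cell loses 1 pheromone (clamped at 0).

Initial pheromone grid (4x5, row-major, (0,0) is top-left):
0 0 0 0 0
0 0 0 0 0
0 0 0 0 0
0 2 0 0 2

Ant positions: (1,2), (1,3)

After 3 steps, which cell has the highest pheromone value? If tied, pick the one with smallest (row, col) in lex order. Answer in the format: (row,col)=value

Answer: (0,2)=3

Derivation:
Step 1: ant0:(1,2)->N->(0,2) | ant1:(1,3)->N->(0,3)
  grid max=1 at (0,2)
Step 2: ant0:(0,2)->E->(0,3) | ant1:(0,3)->W->(0,2)
  grid max=2 at (0,2)
Step 3: ant0:(0,3)->W->(0,2) | ant1:(0,2)->E->(0,3)
  grid max=3 at (0,2)
Final grid:
  0 0 3 3 0
  0 0 0 0 0
  0 0 0 0 0
  0 0 0 0 0
Max pheromone 3 at (0,2)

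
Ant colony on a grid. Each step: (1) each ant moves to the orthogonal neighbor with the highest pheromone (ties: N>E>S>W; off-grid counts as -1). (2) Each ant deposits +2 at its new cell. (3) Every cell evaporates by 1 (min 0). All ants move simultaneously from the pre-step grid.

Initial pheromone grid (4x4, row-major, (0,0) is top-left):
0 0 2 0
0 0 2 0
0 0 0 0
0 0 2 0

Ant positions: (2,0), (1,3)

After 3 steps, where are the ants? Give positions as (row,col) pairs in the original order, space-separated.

Step 1: ant0:(2,0)->N->(1,0) | ant1:(1,3)->W->(1,2)
  grid max=3 at (1,2)
Step 2: ant0:(1,0)->N->(0,0) | ant1:(1,2)->N->(0,2)
  grid max=2 at (0,2)
Step 3: ant0:(0,0)->E->(0,1) | ant1:(0,2)->S->(1,2)
  grid max=3 at (1,2)

(0,1) (1,2)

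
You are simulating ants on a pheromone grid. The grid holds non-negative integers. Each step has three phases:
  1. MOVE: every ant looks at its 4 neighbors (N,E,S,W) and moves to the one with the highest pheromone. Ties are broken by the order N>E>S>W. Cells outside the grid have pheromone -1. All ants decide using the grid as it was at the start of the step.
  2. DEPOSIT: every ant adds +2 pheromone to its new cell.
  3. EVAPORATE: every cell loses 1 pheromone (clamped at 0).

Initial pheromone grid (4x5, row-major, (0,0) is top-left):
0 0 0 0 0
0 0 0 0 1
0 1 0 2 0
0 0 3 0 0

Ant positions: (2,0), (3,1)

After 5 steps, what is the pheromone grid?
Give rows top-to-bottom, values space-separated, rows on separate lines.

After step 1: ants at (2,1),(3,2)
  0 0 0 0 0
  0 0 0 0 0
  0 2 0 1 0
  0 0 4 0 0
After step 2: ants at (1,1),(2,2)
  0 0 0 0 0
  0 1 0 0 0
  0 1 1 0 0
  0 0 3 0 0
After step 3: ants at (2,1),(3,2)
  0 0 0 0 0
  0 0 0 0 0
  0 2 0 0 0
  0 0 4 0 0
After step 4: ants at (1,1),(2,2)
  0 0 0 0 0
  0 1 0 0 0
  0 1 1 0 0
  0 0 3 0 0
After step 5: ants at (2,1),(3,2)
  0 0 0 0 0
  0 0 0 0 0
  0 2 0 0 0
  0 0 4 0 0

0 0 0 0 0
0 0 0 0 0
0 2 0 0 0
0 0 4 0 0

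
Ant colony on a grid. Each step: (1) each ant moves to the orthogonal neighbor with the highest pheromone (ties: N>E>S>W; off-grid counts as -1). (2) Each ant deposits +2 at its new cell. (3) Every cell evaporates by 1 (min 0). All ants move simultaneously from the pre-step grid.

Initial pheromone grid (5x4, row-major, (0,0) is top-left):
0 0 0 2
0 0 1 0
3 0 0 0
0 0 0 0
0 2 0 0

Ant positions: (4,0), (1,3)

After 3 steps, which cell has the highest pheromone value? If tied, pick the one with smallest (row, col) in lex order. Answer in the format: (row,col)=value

Step 1: ant0:(4,0)->E->(4,1) | ant1:(1,3)->N->(0,3)
  grid max=3 at (0,3)
Step 2: ant0:(4,1)->N->(3,1) | ant1:(0,3)->S->(1,3)
  grid max=2 at (0,3)
Step 3: ant0:(3,1)->S->(4,1) | ant1:(1,3)->N->(0,3)
  grid max=3 at (0,3)
Final grid:
  0 0 0 3
  0 0 0 0
  0 0 0 0
  0 0 0 0
  0 3 0 0
Max pheromone 3 at (0,3)

Answer: (0,3)=3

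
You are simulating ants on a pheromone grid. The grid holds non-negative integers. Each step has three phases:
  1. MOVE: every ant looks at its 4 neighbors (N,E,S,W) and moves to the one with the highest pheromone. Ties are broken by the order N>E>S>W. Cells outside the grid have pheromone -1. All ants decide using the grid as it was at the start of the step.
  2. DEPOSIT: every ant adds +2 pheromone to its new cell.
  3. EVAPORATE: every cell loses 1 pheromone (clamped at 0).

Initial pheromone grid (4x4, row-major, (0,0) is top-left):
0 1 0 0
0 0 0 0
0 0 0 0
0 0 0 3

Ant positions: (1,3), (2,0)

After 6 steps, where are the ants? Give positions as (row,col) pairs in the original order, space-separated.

Step 1: ant0:(1,3)->N->(0,3) | ant1:(2,0)->N->(1,0)
  grid max=2 at (3,3)
Step 2: ant0:(0,3)->S->(1,3) | ant1:(1,0)->N->(0,0)
  grid max=1 at (0,0)
Step 3: ant0:(1,3)->N->(0,3) | ant1:(0,0)->E->(0,1)
  grid max=1 at (0,1)
Step 4: ant0:(0,3)->S->(1,3) | ant1:(0,1)->E->(0,2)
  grid max=1 at (0,2)
Step 5: ant0:(1,3)->N->(0,3) | ant1:(0,2)->E->(0,3)
  grid max=3 at (0,3)
Step 6: ant0:(0,3)->S->(1,3) | ant1:(0,3)->S->(1,3)
  grid max=3 at (1,3)

(1,3) (1,3)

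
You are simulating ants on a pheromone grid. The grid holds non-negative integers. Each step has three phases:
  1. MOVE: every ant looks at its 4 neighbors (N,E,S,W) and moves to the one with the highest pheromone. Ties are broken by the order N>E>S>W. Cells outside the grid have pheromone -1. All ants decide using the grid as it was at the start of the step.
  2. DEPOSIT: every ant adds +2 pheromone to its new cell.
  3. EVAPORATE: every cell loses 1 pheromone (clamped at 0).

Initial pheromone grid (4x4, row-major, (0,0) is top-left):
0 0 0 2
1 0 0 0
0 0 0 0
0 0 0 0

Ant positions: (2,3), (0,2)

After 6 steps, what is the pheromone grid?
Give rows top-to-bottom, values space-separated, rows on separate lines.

After step 1: ants at (1,3),(0,3)
  0 0 0 3
  0 0 0 1
  0 0 0 0
  0 0 0 0
After step 2: ants at (0,3),(1,3)
  0 0 0 4
  0 0 0 2
  0 0 0 0
  0 0 0 0
After step 3: ants at (1,3),(0,3)
  0 0 0 5
  0 0 0 3
  0 0 0 0
  0 0 0 0
After step 4: ants at (0,3),(1,3)
  0 0 0 6
  0 0 0 4
  0 0 0 0
  0 0 0 0
After step 5: ants at (1,3),(0,3)
  0 0 0 7
  0 0 0 5
  0 0 0 0
  0 0 0 0
After step 6: ants at (0,3),(1,3)
  0 0 0 8
  0 0 0 6
  0 0 0 0
  0 0 0 0

0 0 0 8
0 0 0 6
0 0 0 0
0 0 0 0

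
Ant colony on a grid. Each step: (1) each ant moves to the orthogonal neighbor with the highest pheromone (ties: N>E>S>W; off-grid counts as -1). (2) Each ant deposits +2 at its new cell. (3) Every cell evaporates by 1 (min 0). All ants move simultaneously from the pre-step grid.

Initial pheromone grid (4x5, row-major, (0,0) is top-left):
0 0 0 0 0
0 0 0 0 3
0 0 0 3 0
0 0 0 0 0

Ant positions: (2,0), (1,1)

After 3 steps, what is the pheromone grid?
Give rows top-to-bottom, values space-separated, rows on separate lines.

After step 1: ants at (1,0),(0,1)
  0 1 0 0 0
  1 0 0 0 2
  0 0 0 2 0
  0 0 0 0 0
After step 2: ants at (0,0),(0,2)
  1 0 1 0 0
  0 0 0 0 1
  0 0 0 1 0
  0 0 0 0 0
After step 3: ants at (0,1),(0,3)
  0 1 0 1 0
  0 0 0 0 0
  0 0 0 0 0
  0 0 0 0 0

0 1 0 1 0
0 0 0 0 0
0 0 0 0 0
0 0 0 0 0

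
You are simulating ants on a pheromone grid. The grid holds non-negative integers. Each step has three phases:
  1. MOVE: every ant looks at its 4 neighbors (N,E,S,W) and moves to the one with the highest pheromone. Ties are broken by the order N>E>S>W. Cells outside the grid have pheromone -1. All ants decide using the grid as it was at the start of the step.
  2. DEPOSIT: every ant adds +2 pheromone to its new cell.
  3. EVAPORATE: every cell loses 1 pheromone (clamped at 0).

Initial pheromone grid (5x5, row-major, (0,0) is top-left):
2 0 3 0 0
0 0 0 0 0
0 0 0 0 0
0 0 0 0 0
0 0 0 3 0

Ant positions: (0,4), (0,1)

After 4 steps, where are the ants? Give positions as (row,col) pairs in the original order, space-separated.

Step 1: ant0:(0,4)->S->(1,4) | ant1:(0,1)->E->(0,2)
  grid max=4 at (0,2)
Step 2: ant0:(1,4)->N->(0,4) | ant1:(0,2)->E->(0,3)
  grid max=3 at (0,2)
Step 3: ant0:(0,4)->W->(0,3) | ant1:(0,3)->W->(0,2)
  grid max=4 at (0,2)
Step 4: ant0:(0,3)->W->(0,2) | ant1:(0,2)->E->(0,3)
  grid max=5 at (0,2)

(0,2) (0,3)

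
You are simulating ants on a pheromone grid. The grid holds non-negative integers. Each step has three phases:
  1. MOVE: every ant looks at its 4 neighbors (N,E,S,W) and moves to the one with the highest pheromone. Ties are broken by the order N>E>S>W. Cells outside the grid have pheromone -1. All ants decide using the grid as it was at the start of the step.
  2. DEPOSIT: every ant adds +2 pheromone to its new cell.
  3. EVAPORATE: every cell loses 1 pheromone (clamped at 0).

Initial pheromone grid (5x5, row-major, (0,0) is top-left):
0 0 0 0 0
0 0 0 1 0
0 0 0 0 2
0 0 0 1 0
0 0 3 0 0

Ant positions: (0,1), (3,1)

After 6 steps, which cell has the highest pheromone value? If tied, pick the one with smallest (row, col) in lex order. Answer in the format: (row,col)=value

Step 1: ant0:(0,1)->E->(0,2) | ant1:(3,1)->N->(2,1)
  grid max=2 at (4,2)
Step 2: ant0:(0,2)->E->(0,3) | ant1:(2,1)->N->(1,1)
  grid max=1 at (0,3)
Step 3: ant0:(0,3)->E->(0,4) | ant1:(1,1)->N->(0,1)
  grid max=1 at (0,1)
Step 4: ant0:(0,4)->S->(1,4) | ant1:(0,1)->E->(0,2)
  grid max=1 at (0,2)
Step 5: ant0:(1,4)->N->(0,4) | ant1:(0,2)->E->(0,3)
  grid max=1 at (0,3)
Step 6: ant0:(0,4)->W->(0,3) | ant1:(0,3)->E->(0,4)
  grid max=2 at (0,3)
Final grid:
  0 0 0 2 2
  0 0 0 0 0
  0 0 0 0 0
  0 0 0 0 0
  0 0 0 0 0
Max pheromone 2 at (0,3)

Answer: (0,3)=2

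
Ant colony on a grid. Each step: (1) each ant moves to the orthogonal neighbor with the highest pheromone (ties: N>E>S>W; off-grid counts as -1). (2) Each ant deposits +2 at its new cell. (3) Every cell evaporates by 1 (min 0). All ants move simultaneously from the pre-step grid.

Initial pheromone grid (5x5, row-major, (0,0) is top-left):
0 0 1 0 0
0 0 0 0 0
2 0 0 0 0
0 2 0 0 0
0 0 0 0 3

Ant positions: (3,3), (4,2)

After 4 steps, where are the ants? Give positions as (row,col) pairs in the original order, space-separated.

Step 1: ant0:(3,3)->N->(2,3) | ant1:(4,2)->N->(3,2)
  grid max=2 at (4,4)
Step 2: ant0:(2,3)->N->(1,3) | ant1:(3,2)->W->(3,1)
  grid max=2 at (3,1)
Step 3: ant0:(1,3)->N->(0,3) | ant1:(3,1)->N->(2,1)
  grid max=1 at (0,3)
Step 4: ant0:(0,3)->E->(0,4) | ant1:(2,1)->S->(3,1)
  grid max=2 at (3,1)

(0,4) (3,1)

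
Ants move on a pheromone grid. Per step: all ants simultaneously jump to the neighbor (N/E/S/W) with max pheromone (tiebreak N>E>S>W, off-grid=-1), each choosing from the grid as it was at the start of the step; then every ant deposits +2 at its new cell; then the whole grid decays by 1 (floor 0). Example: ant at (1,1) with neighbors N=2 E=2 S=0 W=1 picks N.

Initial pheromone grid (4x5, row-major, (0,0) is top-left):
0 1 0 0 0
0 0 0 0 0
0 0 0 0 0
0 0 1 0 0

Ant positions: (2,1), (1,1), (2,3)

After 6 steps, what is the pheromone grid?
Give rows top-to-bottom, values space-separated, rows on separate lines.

After step 1: ants at (1,1),(0,1),(1,3)
  0 2 0 0 0
  0 1 0 1 0
  0 0 0 0 0
  0 0 0 0 0
After step 2: ants at (0,1),(1,1),(0,3)
  0 3 0 1 0
  0 2 0 0 0
  0 0 0 0 0
  0 0 0 0 0
After step 3: ants at (1,1),(0,1),(0,4)
  0 4 0 0 1
  0 3 0 0 0
  0 0 0 0 0
  0 0 0 0 0
After step 4: ants at (0,1),(1,1),(1,4)
  0 5 0 0 0
  0 4 0 0 1
  0 0 0 0 0
  0 0 0 0 0
After step 5: ants at (1,1),(0,1),(0,4)
  0 6 0 0 1
  0 5 0 0 0
  0 0 0 0 0
  0 0 0 0 0
After step 6: ants at (0,1),(1,1),(1,4)
  0 7 0 0 0
  0 6 0 0 1
  0 0 0 0 0
  0 0 0 0 0

0 7 0 0 0
0 6 0 0 1
0 0 0 0 0
0 0 0 0 0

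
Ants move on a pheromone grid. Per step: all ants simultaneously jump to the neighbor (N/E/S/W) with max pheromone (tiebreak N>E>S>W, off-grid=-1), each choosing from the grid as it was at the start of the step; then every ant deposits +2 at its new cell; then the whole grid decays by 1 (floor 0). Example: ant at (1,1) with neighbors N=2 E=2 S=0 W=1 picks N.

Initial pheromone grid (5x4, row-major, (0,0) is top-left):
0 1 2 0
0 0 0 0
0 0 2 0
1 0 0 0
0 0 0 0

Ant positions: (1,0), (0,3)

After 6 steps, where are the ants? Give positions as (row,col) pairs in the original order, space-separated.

Step 1: ant0:(1,0)->N->(0,0) | ant1:(0,3)->W->(0,2)
  grid max=3 at (0,2)
Step 2: ant0:(0,0)->E->(0,1) | ant1:(0,2)->E->(0,3)
  grid max=2 at (0,2)
Step 3: ant0:(0,1)->E->(0,2) | ant1:(0,3)->W->(0,2)
  grid max=5 at (0,2)
Step 4: ant0:(0,2)->E->(0,3) | ant1:(0,2)->E->(0,3)
  grid max=4 at (0,2)
Step 5: ant0:(0,3)->W->(0,2) | ant1:(0,3)->W->(0,2)
  grid max=7 at (0,2)
Step 6: ant0:(0,2)->E->(0,3) | ant1:(0,2)->E->(0,3)
  grid max=6 at (0,2)

(0,3) (0,3)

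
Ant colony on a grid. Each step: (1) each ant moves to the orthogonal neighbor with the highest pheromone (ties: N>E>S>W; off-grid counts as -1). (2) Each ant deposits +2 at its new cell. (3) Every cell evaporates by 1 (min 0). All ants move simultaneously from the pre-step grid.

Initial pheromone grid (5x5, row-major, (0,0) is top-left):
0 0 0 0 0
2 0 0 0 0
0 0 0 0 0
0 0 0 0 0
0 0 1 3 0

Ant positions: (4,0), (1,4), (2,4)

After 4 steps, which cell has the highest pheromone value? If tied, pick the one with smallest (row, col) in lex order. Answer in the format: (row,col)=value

Step 1: ant0:(4,0)->N->(3,0) | ant1:(1,4)->N->(0,4) | ant2:(2,4)->N->(1,4)
  grid max=2 at (4,3)
Step 2: ant0:(3,0)->N->(2,0) | ant1:(0,4)->S->(1,4) | ant2:(1,4)->N->(0,4)
  grid max=2 at (0,4)
Step 3: ant0:(2,0)->N->(1,0) | ant1:(1,4)->N->(0,4) | ant2:(0,4)->S->(1,4)
  grid max=3 at (0,4)
Step 4: ant0:(1,0)->N->(0,0) | ant1:(0,4)->S->(1,4) | ant2:(1,4)->N->(0,4)
  grid max=4 at (0,4)
Final grid:
  1 0 0 0 4
  0 0 0 0 4
  0 0 0 0 0
  0 0 0 0 0
  0 0 0 0 0
Max pheromone 4 at (0,4)

Answer: (0,4)=4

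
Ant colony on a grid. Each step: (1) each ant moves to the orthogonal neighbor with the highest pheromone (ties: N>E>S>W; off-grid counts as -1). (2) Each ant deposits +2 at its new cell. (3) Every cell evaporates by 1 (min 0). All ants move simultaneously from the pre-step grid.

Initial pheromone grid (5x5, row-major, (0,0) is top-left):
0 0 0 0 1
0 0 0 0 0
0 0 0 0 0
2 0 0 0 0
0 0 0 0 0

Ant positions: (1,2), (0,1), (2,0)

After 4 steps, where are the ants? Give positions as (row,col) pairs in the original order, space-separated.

Step 1: ant0:(1,2)->N->(0,2) | ant1:(0,1)->E->(0,2) | ant2:(2,0)->S->(3,0)
  grid max=3 at (0,2)
Step 2: ant0:(0,2)->E->(0,3) | ant1:(0,2)->E->(0,3) | ant2:(3,0)->N->(2,0)
  grid max=3 at (0,3)
Step 3: ant0:(0,3)->W->(0,2) | ant1:(0,3)->W->(0,2) | ant2:(2,0)->S->(3,0)
  grid max=5 at (0,2)
Step 4: ant0:(0,2)->E->(0,3) | ant1:(0,2)->E->(0,3) | ant2:(3,0)->N->(2,0)
  grid max=5 at (0,3)

(0,3) (0,3) (2,0)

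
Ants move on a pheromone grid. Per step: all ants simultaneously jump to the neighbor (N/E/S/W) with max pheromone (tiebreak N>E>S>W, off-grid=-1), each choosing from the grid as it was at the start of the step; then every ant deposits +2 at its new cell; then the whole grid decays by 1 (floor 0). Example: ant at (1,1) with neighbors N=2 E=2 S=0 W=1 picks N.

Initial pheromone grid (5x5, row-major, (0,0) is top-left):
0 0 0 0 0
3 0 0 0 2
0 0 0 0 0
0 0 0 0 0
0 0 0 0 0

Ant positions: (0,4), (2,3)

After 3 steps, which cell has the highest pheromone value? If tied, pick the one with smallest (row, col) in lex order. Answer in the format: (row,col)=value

Answer: (1,4)=5

Derivation:
Step 1: ant0:(0,4)->S->(1,4) | ant1:(2,3)->N->(1,3)
  grid max=3 at (1,4)
Step 2: ant0:(1,4)->W->(1,3) | ant1:(1,3)->E->(1,4)
  grid max=4 at (1,4)
Step 3: ant0:(1,3)->E->(1,4) | ant1:(1,4)->W->(1,3)
  grid max=5 at (1,4)
Final grid:
  0 0 0 0 0
  0 0 0 3 5
  0 0 0 0 0
  0 0 0 0 0
  0 0 0 0 0
Max pheromone 5 at (1,4)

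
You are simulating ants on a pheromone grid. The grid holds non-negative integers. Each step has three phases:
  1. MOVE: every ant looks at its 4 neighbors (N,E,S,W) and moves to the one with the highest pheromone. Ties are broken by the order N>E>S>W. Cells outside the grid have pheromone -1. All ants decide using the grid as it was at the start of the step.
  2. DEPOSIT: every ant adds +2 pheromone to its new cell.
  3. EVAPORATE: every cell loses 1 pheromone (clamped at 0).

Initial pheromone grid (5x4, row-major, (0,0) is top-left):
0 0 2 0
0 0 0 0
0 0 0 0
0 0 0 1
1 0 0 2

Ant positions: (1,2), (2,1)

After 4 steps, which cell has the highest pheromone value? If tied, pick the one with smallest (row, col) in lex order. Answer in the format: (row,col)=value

Answer: (0,2)=4

Derivation:
Step 1: ant0:(1,2)->N->(0,2) | ant1:(2,1)->N->(1,1)
  grid max=3 at (0,2)
Step 2: ant0:(0,2)->E->(0,3) | ant1:(1,1)->N->(0,1)
  grid max=2 at (0,2)
Step 3: ant0:(0,3)->W->(0,2) | ant1:(0,1)->E->(0,2)
  grid max=5 at (0,2)
Step 4: ant0:(0,2)->E->(0,3) | ant1:(0,2)->E->(0,3)
  grid max=4 at (0,2)
Final grid:
  0 0 4 3
  0 0 0 0
  0 0 0 0
  0 0 0 0
  0 0 0 0
Max pheromone 4 at (0,2)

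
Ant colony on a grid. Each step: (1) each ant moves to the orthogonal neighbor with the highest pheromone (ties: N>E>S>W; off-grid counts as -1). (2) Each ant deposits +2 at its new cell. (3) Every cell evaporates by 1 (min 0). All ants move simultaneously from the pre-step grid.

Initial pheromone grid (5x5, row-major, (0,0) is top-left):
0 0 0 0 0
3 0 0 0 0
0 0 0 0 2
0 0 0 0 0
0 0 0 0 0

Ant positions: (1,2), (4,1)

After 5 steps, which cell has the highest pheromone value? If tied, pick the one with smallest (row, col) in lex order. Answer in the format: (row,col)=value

Step 1: ant0:(1,2)->N->(0,2) | ant1:(4,1)->N->(3,1)
  grid max=2 at (1,0)
Step 2: ant0:(0,2)->E->(0,3) | ant1:(3,1)->N->(2,1)
  grid max=1 at (0,3)
Step 3: ant0:(0,3)->E->(0,4) | ant1:(2,1)->N->(1,1)
  grid max=1 at (0,4)
Step 4: ant0:(0,4)->S->(1,4) | ant1:(1,1)->N->(0,1)
  grid max=1 at (0,1)
Step 5: ant0:(1,4)->N->(0,4) | ant1:(0,1)->E->(0,2)
  grid max=1 at (0,2)
Final grid:
  0 0 1 0 1
  0 0 0 0 0
  0 0 0 0 0
  0 0 0 0 0
  0 0 0 0 0
Max pheromone 1 at (0,2)

Answer: (0,2)=1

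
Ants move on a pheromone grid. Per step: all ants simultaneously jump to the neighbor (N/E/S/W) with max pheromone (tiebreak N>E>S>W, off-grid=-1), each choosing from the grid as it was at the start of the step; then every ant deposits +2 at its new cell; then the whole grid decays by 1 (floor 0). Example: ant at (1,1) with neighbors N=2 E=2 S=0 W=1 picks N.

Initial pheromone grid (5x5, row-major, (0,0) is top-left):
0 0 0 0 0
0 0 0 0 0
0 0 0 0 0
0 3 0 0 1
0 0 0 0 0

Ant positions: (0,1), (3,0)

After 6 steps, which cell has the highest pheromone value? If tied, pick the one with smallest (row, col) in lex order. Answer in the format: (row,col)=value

Step 1: ant0:(0,1)->E->(0,2) | ant1:(3,0)->E->(3,1)
  grid max=4 at (3,1)
Step 2: ant0:(0,2)->E->(0,3) | ant1:(3,1)->N->(2,1)
  grid max=3 at (3,1)
Step 3: ant0:(0,3)->E->(0,4) | ant1:(2,1)->S->(3,1)
  grid max=4 at (3,1)
Step 4: ant0:(0,4)->S->(1,4) | ant1:(3,1)->N->(2,1)
  grid max=3 at (3,1)
Step 5: ant0:(1,4)->N->(0,4) | ant1:(2,1)->S->(3,1)
  grid max=4 at (3,1)
Step 6: ant0:(0,4)->S->(1,4) | ant1:(3,1)->N->(2,1)
  grid max=3 at (3,1)
Final grid:
  0 0 0 0 0
  0 0 0 0 1
  0 1 0 0 0
  0 3 0 0 0
  0 0 0 0 0
Max pheromone 3 at (3,1)

Answer: (3,1)=3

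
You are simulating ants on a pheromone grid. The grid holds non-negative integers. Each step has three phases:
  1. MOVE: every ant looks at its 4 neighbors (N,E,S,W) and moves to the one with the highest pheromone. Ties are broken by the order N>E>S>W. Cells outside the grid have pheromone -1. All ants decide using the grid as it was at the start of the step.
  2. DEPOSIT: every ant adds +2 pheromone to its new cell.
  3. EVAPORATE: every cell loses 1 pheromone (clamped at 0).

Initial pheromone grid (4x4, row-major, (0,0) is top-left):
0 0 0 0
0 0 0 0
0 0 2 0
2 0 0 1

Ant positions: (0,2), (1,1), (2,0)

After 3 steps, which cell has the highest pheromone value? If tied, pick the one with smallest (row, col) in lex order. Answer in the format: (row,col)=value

Answer: (0,3)=3

Derivation:
Step 1: ant0:(0,2)->E->(0,3) | ant1:(1,1)->N->(0,1) | ant2:(2,0)->S->(3,0)
  grid max=3 at (3,0)
Step 2: ant0:(0,3)->S->(1,3) | ant1:(0,1)->E->(0,2) | ant2:(3,0)->N->(2,0)
  grid max=2 at (3,0)
Step 3: ant0:(1,3)->N->(0,3) | ant1:(0,2)->E->(0,3) | ant2:(2,0)->S->(3,0)
  grid max=3 at (0,3)
Final grid:
  0 0 0 3
  0 0 0 0
  0 0 0 0
  3 0 0 0
Max pheromone 3 at (0,3)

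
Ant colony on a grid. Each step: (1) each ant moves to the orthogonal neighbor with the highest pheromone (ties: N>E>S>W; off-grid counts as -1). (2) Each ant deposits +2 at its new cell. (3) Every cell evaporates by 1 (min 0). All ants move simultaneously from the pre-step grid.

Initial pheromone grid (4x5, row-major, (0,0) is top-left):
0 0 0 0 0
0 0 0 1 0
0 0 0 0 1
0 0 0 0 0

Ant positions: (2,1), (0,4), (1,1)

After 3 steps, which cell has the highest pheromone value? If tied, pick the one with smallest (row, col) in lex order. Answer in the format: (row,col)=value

Answer: (0,1)=3

Derivation:
Step 1: ant0:(2,1)->N->(1,1) | ant1:(0,4)->S->(1,4) | ant2:(1,1)->N->(0,1)
  grid max=1 at (0,1)
Step 2: ant0:(1,1)->N->(0,1) | ant1:(1,4)->N->(0,4) | ant2:(0,1)->S->(1,1)
  grid max=2 at (0,1)
Step 3: ant0:(0,1)->S->(1,1) | ant1:(0,4)->S->(1,4) | ant2:(1,1)->N->(0,1)
  grid max=3 at (0,1)
Final grid:
  0 3 0 0 0
  0 3 0 0 1
  0 0 0 0 0
  0 0 0 0 0
Max pheromone 3 at (0,1)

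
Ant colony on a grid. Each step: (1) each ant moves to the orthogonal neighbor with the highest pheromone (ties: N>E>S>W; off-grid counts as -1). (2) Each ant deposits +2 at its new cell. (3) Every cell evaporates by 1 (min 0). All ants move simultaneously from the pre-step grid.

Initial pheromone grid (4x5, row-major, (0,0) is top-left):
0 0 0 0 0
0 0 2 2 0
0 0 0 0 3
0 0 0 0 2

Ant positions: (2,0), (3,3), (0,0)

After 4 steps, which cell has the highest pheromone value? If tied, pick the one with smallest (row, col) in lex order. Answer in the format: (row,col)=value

Step 1: ant0:(2,0)->N->(1,0) | ant1:(3,3)->E->(3,4) | ant2:(0,0)->E->(0,1)
  grid max=3 at (3,4)
Step 2: ant0:(1,0)->N->(0,0) | ant1:(3,4)->N->(2,4) | ant2:(0,1)->E->(0,2)
  grid max=3 at (2,4)
Step 3: ant0:(0,0)->E->(0,1) | ant1:(2,4)->S->(3,4) | ant2:(0,2)->E->(0,3)
  grid max=3 at (3,4)
Step 4: ant0:(0,1)->E->(0,2) | ant1:(3,4)->N->(2,4) | ant2:(0,3)->E->(0,4)
  grid max=3 at (2,4)
Final grid:
  0 0 1 0 1
  0 0 0 0 0
  0 0 0 0 3
  0 0 0 0 2
Max pheromone 3 at (2,4)

Answer: (2,4)=3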